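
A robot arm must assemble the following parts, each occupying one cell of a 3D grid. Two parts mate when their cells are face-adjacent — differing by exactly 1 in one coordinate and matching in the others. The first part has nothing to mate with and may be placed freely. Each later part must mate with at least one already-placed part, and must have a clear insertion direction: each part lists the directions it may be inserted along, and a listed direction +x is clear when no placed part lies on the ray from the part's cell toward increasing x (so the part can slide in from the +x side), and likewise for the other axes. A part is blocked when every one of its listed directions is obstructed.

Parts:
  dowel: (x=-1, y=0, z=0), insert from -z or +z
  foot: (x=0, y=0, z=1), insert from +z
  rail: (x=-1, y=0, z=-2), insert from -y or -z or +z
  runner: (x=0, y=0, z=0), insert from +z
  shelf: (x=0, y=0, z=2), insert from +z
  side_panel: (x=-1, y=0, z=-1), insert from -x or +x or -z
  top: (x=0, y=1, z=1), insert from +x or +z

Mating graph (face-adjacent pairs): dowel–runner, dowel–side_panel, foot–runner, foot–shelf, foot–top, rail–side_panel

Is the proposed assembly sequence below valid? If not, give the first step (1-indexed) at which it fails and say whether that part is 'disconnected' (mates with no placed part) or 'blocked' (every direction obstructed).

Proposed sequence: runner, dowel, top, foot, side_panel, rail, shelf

1. runner@(0, 0, 0) [+z clear] — {runner}
2. dowel@(-1, 0, 0) [-z clear] — {dowel, runner}
3. top@(0, 1, 1) — no placed neighbour ⇒ disconnected

Invalid at step 3 (disconnected)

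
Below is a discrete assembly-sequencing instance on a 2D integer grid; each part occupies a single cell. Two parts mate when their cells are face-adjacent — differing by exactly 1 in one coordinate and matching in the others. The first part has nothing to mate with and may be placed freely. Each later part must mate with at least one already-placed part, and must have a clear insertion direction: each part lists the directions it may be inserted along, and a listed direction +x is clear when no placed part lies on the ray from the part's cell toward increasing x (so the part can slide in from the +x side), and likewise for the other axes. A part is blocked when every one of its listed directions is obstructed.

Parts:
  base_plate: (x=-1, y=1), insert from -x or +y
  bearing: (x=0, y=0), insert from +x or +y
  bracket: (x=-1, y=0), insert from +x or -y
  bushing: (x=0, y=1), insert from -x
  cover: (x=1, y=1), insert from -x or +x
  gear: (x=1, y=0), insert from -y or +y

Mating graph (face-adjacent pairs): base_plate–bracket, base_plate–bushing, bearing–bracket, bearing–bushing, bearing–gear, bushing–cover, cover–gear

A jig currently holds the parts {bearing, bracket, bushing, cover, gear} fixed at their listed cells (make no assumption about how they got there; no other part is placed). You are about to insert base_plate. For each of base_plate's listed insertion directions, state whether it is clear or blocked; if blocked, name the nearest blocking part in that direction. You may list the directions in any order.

+y: clear; -x: clear

-x: ray from base_plate(-1, 1) has no placed part ⇒ clear
+y: ray from base_plate(-1, 1) has no placed part ⇒ clear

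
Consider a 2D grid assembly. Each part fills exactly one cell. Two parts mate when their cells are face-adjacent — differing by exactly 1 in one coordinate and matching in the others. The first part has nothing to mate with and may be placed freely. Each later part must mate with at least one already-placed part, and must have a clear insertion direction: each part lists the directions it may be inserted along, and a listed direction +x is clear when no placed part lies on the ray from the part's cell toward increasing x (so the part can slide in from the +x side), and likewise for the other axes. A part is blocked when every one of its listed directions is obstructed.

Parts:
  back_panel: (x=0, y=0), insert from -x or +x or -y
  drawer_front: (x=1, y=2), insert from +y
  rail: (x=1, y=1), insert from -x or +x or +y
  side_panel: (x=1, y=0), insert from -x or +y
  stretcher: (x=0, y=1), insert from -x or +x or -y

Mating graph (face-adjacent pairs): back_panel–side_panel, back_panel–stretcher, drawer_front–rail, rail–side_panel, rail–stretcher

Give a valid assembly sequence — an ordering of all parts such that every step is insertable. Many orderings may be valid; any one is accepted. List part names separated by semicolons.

1. stretcher@(0, 1) [-x clear] — {stretcher}
2. back_panel@(0, 0) [-x clear] — {back_panel, stretcher}
3. side_panel@(1, 0) [+y clear] — {back_panel, side_panel, stretcher}
4. rail@(1, 1) [+x clear] — {back_panel, rail, side_panel, stretcher}
5. drawer_front@(1, 2) [+y clear] — {back_panel, drawer_front, rail, side_panel, stretcher}

stretcher; back_panel; side_panel; rail; drawer_front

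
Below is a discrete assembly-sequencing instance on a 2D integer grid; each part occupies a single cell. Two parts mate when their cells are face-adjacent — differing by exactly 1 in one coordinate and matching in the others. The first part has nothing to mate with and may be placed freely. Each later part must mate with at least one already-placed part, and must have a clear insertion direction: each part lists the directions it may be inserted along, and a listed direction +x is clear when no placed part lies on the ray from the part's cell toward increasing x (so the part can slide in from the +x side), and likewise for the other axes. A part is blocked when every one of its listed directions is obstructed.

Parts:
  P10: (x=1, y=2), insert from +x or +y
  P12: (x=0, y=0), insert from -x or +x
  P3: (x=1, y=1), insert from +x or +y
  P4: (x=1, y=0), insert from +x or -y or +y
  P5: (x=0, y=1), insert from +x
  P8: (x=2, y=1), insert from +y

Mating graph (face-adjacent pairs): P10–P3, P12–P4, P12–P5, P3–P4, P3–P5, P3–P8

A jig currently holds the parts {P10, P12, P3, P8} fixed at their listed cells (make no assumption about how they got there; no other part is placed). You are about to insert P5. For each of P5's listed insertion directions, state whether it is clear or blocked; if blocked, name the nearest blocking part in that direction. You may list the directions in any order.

+x: nearest on ray is P3@(1, 1) ⇒ blocked

+x: blocked by P3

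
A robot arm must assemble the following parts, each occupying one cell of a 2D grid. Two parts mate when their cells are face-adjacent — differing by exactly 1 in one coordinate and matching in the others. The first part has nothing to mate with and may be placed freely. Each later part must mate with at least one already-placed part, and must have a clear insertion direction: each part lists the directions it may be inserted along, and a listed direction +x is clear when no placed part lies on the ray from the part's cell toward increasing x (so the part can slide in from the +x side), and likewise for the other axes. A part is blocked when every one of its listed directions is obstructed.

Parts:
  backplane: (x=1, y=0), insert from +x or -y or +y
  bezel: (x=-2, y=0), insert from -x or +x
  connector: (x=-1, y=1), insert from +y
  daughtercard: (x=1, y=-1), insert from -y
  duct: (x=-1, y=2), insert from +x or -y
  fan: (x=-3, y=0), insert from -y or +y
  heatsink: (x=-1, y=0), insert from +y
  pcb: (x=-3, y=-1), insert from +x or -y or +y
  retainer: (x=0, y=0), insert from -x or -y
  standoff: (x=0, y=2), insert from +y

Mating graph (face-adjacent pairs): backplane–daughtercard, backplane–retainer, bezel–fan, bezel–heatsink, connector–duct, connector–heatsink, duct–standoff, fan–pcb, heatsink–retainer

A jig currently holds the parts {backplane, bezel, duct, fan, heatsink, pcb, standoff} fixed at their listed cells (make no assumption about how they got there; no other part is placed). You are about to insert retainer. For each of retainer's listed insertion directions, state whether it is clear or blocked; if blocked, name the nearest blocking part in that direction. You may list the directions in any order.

-x: blocked by heatsink; -y: clear

-x: nearest on ray is heatsink@(-1, 0) ⇒ blocked
-y: ray from retainer(0, 0) has no placed part ⇒ clear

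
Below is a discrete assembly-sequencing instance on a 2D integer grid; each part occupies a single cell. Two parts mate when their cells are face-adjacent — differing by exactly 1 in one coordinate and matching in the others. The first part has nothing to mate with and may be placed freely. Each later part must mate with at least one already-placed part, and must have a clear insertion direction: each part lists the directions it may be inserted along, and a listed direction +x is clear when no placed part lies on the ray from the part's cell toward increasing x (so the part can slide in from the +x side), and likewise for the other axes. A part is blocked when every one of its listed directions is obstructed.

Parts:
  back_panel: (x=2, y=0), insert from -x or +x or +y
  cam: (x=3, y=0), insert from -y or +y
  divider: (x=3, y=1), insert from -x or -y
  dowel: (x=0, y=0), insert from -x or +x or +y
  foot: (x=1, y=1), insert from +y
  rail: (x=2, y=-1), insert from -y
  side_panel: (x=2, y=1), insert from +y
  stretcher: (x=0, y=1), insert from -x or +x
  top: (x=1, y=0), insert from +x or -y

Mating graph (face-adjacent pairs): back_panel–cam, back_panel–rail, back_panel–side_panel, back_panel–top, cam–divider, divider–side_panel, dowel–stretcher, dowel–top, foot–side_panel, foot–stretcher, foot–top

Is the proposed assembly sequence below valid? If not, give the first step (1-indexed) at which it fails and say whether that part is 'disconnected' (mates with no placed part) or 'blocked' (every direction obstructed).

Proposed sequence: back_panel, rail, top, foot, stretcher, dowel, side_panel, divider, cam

1. back_panel@(2, 0) [-x clear] — {back_panel}
2. rail@(2, -1) [-y clear] — {back_panel, rail}
3. top@(1, 0) [-y clear] — {back_panel, rail, top}
4. foot@(1, 1) [+y clear] — {back_panel, foot, rail, top}
5. stretcher@(0, 1) [-x clear] — {back_panel, foot, rail, stretcher, top}
6. dowel@(0, 0) [-x clear] — {back_panel, dowel, foot, rail, stretcher, top}
7. side_panel@(2, 1) [+y clear] — {back_panel, dowel, foot, rail, side_panel, stretcher, top}
8. divider@(3, 1) [-y clear] — {back_panel, divider, dowel, foot, rail, side_panel, stretcher, top}
9. cam@(3, 0) [-y clear] — {back_panel, cam, divider, dowel, foot, rail, side_panel, stretcher, top}

Valid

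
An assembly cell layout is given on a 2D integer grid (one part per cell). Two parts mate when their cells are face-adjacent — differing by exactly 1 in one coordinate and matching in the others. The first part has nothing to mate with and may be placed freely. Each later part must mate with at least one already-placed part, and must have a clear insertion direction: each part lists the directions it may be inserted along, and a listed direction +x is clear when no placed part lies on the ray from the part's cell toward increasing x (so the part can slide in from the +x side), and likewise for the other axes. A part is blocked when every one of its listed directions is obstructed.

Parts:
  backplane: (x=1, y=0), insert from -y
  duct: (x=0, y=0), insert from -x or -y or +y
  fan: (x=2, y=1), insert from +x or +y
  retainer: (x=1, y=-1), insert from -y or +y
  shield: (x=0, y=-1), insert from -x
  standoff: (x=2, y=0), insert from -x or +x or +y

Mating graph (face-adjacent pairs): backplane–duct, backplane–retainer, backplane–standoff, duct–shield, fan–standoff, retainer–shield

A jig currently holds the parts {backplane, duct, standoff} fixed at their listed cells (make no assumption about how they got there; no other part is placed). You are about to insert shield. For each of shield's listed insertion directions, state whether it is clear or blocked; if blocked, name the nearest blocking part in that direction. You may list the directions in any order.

-x: ray from shield(0, -1) has no placed part ⇒ clear

-x: clear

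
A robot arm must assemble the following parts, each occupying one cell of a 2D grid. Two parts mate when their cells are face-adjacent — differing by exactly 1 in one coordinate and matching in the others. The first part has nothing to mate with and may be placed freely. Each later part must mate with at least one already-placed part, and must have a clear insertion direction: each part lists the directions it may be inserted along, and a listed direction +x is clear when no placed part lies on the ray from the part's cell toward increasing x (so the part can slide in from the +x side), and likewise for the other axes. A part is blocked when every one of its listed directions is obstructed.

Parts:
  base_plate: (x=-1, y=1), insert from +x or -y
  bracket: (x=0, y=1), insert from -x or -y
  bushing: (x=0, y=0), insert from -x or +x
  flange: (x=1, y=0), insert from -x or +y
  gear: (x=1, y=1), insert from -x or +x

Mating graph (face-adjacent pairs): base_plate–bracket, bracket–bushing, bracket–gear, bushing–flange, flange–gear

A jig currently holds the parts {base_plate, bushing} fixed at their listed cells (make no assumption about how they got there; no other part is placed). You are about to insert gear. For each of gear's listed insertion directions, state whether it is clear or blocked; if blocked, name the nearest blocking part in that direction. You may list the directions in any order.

+x: clear; -x: blocked by base_plate

-x: nearest on ray is base_plate@(-1, 1) ⇒ blocked
+x: ray from gear(1, 1) has no placed part ⇒ clear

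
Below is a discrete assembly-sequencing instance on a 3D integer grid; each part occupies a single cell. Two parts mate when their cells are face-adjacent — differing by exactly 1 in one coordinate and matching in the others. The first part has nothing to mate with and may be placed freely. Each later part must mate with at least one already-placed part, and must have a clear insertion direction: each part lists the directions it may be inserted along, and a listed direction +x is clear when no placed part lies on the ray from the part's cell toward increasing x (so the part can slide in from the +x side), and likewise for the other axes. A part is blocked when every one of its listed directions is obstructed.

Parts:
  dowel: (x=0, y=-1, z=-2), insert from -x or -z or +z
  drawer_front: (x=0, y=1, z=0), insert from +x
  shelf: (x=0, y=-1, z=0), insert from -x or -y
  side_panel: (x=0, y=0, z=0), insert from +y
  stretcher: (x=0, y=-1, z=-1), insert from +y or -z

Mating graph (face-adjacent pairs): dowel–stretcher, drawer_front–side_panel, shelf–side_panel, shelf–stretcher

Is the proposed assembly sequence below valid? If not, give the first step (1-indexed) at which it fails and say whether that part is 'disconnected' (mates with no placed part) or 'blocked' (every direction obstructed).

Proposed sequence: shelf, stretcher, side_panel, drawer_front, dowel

Valid

1. shelf@(0, -1, 0) [-x clear] — {shelf}
2. stretcher@(0, -1, -1) [+y clear] — {shelf, stretcher}
3. side_panel@(0, 0, 0) [+y clear] — {shelf, side_panel, stretcher}
4. drawer_front@(0, 1, 0) [+x clear] — {drawer_front, shelf, side_panel, stretcher}
5. dowel@(0, -1, -2) [-x clear] — {dowel, drawer_front, shelf, side_panel, stretcher}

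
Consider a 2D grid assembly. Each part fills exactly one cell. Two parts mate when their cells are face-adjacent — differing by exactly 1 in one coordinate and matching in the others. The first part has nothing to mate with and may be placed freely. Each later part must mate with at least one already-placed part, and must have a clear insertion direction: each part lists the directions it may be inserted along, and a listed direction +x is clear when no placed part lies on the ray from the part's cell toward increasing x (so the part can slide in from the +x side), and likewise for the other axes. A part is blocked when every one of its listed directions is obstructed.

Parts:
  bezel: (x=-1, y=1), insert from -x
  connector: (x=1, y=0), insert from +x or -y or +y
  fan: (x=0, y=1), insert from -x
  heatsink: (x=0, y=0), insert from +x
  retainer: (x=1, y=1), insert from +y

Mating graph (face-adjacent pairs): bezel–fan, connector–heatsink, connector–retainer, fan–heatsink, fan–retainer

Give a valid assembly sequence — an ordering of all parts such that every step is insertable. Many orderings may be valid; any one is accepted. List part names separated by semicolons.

1. fan@(0, 1) [-x clear] — {fan}
2. retainer@(1, 1) [+y clear] — {fan, retainer}
3. bezel@(-1, 1) [-x clear] — {bezel, fan, retainer}
4. heatsink@(0, 0) [+x clear] — {bezel, fan, heatsink, retainer}
5. connector@(1, 0) [+x clear] — {bezel, connector, fan, heatsink, retainer}

fan; retainer; bezel; heatsink; connector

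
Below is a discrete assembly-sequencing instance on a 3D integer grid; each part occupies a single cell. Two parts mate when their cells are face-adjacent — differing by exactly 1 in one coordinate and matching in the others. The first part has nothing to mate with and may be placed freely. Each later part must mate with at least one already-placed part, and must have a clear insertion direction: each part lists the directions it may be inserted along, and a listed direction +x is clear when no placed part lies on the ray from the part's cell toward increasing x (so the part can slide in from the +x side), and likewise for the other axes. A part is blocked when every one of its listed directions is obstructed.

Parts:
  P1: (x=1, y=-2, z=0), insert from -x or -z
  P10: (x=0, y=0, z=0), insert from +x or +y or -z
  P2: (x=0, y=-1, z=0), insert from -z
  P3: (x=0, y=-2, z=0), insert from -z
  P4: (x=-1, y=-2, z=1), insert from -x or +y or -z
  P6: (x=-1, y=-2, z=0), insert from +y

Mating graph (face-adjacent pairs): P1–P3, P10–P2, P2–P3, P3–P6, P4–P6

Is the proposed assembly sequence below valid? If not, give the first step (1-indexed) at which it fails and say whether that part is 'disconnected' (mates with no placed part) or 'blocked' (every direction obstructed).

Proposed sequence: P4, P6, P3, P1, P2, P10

1. P4@(-1, -2, 1) [-x clear] — {P4}
2. P6@(-1, -2, 0) [+y clear] — {P4, P6}
3. P3@(0, -2, 0) [-z clear] — {P3, P4, P6}
4. P1@(1, -2, 0) [-z clear] — {P1, P3, P4, P6}
5. P2@(0, -1, 0) [-z clear] — {P1, P2, P3, P4, P6}
6. P10@(0, 0, 0) [+x clear] — {P1, P10, P2, P3, P4, P6}

Valid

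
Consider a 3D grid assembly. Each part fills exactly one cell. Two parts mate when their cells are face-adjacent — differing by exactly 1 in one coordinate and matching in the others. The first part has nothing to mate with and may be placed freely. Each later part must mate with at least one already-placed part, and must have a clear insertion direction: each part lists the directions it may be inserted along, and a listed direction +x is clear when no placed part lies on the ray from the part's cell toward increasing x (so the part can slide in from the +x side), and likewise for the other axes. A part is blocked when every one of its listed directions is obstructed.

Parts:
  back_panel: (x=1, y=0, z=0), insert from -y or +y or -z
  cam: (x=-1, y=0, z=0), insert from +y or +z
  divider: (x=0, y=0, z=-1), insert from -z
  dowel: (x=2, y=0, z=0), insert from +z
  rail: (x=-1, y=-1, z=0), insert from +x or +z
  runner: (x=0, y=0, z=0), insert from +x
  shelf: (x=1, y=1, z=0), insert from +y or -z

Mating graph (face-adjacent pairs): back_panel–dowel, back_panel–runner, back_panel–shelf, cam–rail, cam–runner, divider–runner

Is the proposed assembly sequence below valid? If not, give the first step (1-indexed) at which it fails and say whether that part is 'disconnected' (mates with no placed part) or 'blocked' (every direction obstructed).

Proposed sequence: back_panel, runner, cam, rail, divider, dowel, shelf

1. back_panel@(1, 0, 0) [-y clear] — {back_panel}
2. runner@(0, 0, 0) — +x all obstructed ⇒ blocked

Invalid at step 2 (blocked)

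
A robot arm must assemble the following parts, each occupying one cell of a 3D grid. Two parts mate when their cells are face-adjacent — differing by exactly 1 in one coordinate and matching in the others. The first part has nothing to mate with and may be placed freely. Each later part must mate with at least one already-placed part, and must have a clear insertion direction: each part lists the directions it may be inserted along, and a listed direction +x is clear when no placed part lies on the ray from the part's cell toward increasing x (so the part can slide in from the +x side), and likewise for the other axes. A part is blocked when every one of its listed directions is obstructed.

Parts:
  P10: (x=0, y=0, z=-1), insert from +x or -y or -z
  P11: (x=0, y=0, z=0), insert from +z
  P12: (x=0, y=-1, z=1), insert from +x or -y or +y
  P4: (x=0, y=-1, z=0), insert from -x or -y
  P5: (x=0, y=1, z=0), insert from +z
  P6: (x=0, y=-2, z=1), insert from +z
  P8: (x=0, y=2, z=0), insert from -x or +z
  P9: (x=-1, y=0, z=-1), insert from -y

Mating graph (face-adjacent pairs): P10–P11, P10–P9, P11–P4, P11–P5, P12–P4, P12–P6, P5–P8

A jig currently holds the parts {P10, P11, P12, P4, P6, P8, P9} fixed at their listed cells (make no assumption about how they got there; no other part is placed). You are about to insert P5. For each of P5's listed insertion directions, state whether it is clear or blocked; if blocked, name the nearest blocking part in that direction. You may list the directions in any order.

+z: ray from P5(0, 1, 0) has no placed part ⇒ clear

+z: clear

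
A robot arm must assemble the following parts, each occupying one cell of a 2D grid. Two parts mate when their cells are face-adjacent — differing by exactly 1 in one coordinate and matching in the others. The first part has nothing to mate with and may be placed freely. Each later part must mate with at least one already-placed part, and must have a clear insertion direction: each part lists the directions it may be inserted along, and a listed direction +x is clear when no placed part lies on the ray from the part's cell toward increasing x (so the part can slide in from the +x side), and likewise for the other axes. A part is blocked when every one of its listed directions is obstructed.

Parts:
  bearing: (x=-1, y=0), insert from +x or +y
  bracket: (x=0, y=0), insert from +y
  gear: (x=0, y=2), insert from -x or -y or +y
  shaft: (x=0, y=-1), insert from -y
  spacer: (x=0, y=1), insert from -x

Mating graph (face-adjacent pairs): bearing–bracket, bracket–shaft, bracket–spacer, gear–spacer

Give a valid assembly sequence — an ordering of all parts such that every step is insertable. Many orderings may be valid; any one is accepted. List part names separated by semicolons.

1. shaft@(0, -1) [-y clear] — {shaft}
2. bracket@(0, 0) [+y clear] — {bracket, shaft}
3. spacer@(0, 1) [-x clear] — {bracket, shaft, spacer}
4. gear@(0, 2) [-x clear] — {bracket, gear, shaft, spacer}
5. bearing@(-1, 0) [+y clear] — {bearing, bracket, gear, shaft, spacer}

shaft; bracket; spacer; gear; bearing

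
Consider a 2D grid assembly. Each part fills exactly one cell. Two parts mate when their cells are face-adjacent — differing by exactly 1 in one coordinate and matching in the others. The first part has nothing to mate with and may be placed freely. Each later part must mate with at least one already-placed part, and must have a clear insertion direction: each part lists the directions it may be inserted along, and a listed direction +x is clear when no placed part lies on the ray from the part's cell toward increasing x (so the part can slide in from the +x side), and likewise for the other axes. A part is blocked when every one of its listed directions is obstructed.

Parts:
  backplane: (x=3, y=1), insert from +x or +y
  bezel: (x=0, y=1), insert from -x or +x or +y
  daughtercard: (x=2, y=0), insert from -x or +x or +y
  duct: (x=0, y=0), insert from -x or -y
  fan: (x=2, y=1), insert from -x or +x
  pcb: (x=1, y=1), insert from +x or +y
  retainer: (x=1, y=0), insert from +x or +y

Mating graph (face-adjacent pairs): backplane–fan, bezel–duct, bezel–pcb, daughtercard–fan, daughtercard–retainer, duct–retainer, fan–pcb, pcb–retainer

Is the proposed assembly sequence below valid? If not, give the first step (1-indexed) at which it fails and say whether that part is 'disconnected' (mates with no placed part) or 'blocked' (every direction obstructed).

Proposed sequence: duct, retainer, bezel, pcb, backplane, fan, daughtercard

Invalid at step 5 (disconnected)

1. duct@(0, 0) [-x clear] — {duct}
2. retainer@(1, 0) [+x clear] — {duct, retainer}
3. bezel@(0, 1) [-x clear] — {bezel, duct, retainer}
4. pcb@(1, 1) [+x clear] — {bezel, duct, pcb, retainer}
5. backplane@(3, 1) — no placed neighbour ⇒ disconnected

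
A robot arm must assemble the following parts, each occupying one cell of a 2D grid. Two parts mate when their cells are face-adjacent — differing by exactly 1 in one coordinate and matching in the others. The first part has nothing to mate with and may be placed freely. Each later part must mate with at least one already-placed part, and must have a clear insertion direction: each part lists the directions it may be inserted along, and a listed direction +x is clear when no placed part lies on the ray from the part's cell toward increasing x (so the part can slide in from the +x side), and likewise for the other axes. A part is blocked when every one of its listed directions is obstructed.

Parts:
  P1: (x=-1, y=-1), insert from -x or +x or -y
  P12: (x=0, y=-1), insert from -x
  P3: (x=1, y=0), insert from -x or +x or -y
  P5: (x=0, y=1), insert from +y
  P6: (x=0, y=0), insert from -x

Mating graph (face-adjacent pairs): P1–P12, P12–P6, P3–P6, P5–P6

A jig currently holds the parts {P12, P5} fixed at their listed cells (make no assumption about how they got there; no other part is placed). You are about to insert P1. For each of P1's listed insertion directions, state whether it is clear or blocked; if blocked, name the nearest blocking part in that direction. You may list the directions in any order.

+x: blocked by P12; -x: clear; -y: clear

-x: ray from P1(-1, -1) has no placed part ⇒ clear
+x: nearest on ray is P12@(0, -1) ⇒ blocked
-y: ray from P1(-1, -1) has no placed part ⇒ clear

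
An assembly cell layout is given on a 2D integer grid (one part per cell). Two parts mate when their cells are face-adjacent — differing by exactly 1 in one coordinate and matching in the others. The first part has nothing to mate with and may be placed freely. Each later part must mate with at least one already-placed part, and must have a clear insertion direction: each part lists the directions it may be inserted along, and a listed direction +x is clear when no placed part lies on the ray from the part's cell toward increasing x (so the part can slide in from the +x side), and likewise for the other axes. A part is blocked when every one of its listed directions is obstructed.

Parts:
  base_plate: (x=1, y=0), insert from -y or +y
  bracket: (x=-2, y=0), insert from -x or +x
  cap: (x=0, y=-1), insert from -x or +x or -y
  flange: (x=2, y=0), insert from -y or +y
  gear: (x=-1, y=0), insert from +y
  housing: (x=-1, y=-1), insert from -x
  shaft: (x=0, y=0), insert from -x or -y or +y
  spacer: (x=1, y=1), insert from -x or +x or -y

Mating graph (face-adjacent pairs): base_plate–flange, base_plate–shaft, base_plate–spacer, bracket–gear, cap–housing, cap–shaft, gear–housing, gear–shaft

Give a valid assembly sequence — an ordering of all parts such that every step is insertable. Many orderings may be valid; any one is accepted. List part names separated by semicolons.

flange; base_plate; shaft; cap; gear; bracket; spacer; housing

1. flange@(2, 0) [-y clear] — {flange}
2. base_plate@(1, 0) [-y clear] — {base_plate, flange}
3. shaft@(0, 0) [-x clear] — {base_plate, flange, shaft}
4. cap@(0, -1) [-x clear] — {base_plate, cap, flange, shaft}
5. gear@(-1, 0) [+y clear] — {base_plate, cap, flange, gear, shaft}
6. bracket@(-2, 0) [-x clear] — {base_plate, bracket, cap, flange, gear, shaft}
7. spacer@(1, 1) [-x clear] — {base_plate, bracket, cap, flange, gear, shaft, spacer}
8. housing@(-1, -1) [-x clear] — {base_plate, bracket, cap, flange, gear, housing, shaft, spacer}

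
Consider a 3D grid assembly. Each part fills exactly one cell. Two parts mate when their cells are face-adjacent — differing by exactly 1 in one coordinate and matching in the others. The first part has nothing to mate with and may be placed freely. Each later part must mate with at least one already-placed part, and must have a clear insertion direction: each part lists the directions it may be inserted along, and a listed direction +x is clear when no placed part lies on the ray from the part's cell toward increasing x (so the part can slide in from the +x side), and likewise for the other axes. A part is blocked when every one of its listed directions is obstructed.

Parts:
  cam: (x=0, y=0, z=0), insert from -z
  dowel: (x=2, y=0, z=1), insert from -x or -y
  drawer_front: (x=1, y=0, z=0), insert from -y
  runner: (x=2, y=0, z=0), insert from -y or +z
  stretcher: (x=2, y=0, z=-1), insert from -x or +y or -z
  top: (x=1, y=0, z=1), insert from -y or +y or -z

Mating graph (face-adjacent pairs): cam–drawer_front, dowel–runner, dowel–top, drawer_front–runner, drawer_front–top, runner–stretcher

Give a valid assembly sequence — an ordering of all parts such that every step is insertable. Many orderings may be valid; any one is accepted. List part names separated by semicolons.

1. runner@(2, 0, 0) [-y clear] — {runner}
2. dowel@(2, 0, 1) [-x clear] — {dowel, runner}
3. top@(1, 0, 1) [-y clear] — {dowel, runner, top}
4. drawer_front@(1, 0, 0) [-y clear] — {dowel, drawer_front, runner, top}
5. stretcher@(2, 0, -1) [-x clear] — {dowel, drawer_front, runner, stretcher, top}
6. cam@(0, 0, 0) [-z clear] — {cam, dowel, drawer_front, runner, stretcher, top}

runner; dowel; top; drawer_front; stretcher; cam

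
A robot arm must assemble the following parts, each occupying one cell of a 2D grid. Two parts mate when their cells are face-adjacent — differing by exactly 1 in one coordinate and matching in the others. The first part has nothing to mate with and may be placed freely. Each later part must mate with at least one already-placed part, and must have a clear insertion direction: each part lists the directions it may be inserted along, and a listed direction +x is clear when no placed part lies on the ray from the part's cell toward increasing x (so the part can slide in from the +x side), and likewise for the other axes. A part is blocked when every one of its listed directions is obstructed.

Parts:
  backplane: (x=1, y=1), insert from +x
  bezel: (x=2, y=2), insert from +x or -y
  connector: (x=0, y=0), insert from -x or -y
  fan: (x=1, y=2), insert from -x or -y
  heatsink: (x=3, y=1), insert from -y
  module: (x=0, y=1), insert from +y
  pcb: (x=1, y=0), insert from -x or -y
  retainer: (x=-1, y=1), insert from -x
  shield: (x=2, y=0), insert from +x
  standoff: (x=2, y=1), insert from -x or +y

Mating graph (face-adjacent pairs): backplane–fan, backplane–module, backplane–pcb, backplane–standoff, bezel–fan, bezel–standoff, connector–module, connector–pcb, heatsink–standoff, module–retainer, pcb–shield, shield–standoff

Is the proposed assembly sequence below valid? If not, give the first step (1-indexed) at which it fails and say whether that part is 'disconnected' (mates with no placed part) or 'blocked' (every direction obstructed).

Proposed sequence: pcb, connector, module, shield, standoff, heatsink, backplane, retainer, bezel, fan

Invalid at step 7 (blocked)

1. pcb@(1, 0) [-x clear] — {pcb}
2. connector@(0, 0) [-x clear] — {connector, pcb}
3. module@(0, 1) [+y clear] — {connector, module, pcb}
4. shield@(2, 0) [+x clear] — {connector, module, pcb, shield}
5. standoff@(2, 1) [+y clear] — {connector, module, pcb, shield, standoff}
6. heatsink@(3, 1) [-y clear] — {connector, heatsink, module, pcb, shield, standoff}
7. backplane@(1, 1) — +x all obstructed ⇒ blocked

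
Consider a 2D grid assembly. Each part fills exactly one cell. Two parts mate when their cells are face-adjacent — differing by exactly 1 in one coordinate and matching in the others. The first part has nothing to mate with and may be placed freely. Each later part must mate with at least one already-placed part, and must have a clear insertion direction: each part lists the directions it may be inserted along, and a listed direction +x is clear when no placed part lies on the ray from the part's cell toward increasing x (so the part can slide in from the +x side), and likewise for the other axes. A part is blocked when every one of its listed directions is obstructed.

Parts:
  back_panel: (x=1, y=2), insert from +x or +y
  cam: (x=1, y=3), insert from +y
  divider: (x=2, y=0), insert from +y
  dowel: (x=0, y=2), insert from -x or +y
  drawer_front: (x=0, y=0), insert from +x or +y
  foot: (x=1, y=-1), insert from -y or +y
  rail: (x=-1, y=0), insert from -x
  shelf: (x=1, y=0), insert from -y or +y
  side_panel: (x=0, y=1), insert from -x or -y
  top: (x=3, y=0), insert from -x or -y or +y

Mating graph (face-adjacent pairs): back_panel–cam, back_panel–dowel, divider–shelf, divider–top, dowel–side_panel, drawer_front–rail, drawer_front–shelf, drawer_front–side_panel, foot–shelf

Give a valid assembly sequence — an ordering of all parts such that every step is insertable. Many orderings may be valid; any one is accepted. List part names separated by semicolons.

1. drawer_front@(0, 0) [+x clear] — {drawer_front}
2. side_panel@(0, 1) [-x clear] — {drawer_front, side_panel}
3. dowel@(0, 2) [-x clear] — {dowel, drawer_front, side_panel}
4. rail@(-1, 0) [-x clear] — {dowel, drawer_front, rail, side_panel}
5. shelf@(1, 0) [-y clear] — {dowel, drawer_front, rail, shelf, side_panel}
6. divider@(2, 0) [+y clear] — {divider, dowel, drawer_front, rail, shelf, side_panel}
7. top@(3, 0) [-y clear] — {divider, dowel, drawer_front, rail, shelf, side_panel, top}
8. foot@(1, -1) [-y clear] — {divider, dowel, drawer_front, foot, rail, shelf, side_panel, top}
9. back_panel@(1, 2) [+x clear] — {back_panel, divider, dowel, drawer_front, foot, rail, shelf, side_panel, top}
10. cam@(1, 3) [+y clear] — {back_panel, cam, divider, dowel, drawer_front, foot, rail, shelf, side_panel, top}

drawer_front; side_panel; dowel; rail; shelf; divider; top; foot; back_panel; cam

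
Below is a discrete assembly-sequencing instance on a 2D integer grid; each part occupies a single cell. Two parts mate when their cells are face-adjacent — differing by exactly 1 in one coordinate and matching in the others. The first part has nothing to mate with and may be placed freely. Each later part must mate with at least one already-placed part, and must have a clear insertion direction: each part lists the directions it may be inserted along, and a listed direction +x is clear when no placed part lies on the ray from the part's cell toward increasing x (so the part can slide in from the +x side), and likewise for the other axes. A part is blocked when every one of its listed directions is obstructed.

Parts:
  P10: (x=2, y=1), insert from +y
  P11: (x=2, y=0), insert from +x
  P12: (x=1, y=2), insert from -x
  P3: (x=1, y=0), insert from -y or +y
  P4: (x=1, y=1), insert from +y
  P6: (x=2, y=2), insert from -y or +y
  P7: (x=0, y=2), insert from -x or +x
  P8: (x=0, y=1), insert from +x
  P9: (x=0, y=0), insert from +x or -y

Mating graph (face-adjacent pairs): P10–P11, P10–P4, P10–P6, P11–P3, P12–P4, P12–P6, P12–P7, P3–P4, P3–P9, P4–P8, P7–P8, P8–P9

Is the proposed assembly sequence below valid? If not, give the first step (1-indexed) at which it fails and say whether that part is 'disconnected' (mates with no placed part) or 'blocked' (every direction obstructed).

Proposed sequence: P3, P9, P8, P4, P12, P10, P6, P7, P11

Valid

1. P3@(1, 0) [-y clear] — {P3}
2. P9@(0, 0) [-y clear] — {P3, P9}
3. P8@(0, 1) [+x clear] — {P3, P8, P9}
4. P4@(1, 1) [+y clear] — {P3, P4, P8, P9}
5. P12@(1, 2) [-x clear] — {P12, P3, P4, P8, P9}
6. P10@(2, 1) [+y clear] — {P10, P12, P3, P4, P8, P9}
7. P6@(2, 2) [+y clear] — {P10, P12, P3, P4, P6, P8, P9}
8. P7@(0, 2) [-x clear] — {P10, P12, P3, P4, P6, P7, P8, P9}
9. P11@(2, 0) [+x clear] — {P10, P11, P12, P3, P4, P6, P7, P8, P9}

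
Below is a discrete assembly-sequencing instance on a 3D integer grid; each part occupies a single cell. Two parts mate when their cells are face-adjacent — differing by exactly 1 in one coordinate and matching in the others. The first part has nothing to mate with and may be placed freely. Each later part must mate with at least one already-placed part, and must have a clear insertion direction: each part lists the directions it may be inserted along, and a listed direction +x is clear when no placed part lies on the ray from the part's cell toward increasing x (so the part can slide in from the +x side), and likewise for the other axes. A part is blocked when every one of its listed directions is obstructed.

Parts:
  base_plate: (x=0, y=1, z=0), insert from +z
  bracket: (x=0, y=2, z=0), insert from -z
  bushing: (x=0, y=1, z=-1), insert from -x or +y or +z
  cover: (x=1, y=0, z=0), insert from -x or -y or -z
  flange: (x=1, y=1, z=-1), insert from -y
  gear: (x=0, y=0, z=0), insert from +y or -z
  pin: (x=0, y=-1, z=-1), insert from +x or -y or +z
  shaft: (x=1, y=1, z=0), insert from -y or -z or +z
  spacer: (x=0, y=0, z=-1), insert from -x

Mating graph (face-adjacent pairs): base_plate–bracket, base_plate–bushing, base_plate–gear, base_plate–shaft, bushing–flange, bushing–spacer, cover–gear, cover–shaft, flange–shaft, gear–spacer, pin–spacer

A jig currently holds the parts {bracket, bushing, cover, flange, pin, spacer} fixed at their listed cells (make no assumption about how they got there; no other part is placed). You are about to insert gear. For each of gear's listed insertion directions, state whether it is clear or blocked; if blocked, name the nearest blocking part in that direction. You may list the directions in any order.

+y: nearest on ray is bracket@(0, 2, 0) ⇒ blocked
-z: nearest on ray is spacer@(0, 0, -1) ⇒ blocked

+y: blocked by bracket; -z: blocked by spacer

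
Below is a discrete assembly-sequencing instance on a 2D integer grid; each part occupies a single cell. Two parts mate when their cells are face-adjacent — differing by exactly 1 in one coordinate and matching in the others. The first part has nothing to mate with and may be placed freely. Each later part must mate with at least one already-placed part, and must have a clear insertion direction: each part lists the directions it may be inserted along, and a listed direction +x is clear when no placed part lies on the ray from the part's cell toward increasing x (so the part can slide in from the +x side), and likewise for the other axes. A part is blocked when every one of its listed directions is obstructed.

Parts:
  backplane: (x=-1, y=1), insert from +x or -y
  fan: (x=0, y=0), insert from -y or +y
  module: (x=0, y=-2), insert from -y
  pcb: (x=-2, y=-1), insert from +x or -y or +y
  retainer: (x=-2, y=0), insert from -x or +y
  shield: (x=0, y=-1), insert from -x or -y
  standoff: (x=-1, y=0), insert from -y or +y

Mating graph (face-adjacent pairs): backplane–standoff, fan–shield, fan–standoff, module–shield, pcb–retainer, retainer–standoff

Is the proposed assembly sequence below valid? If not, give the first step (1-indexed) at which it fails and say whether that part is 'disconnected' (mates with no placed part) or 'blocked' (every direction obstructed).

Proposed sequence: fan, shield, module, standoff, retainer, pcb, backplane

1. fan@(0, 0) [-y clear] — {fan}
2. shield@(0, -1) [-x clear] — {fan, shield}
3. module@(0, -2) [-y clear] — {fan, module, shield}
4. standoff@(-1, 0) [-y clear] — {fan, module, shield, standoff}
5. retainer@(-2, 0) [-x clear] — {fan, module, retainer, shield, standoff}
6. pcb@(-2, -1) [-y clear] — {fan, module, pcb, retainer, shield, standoff}
7. backplane@(-1, 1) [+x clear] — {backplane, fan, module, pcb, retainer, shield, standoff}

Valid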